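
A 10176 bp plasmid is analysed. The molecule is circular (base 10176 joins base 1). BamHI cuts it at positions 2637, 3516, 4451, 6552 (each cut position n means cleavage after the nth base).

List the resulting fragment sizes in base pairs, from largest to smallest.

6261, 2101, 935, 879 bp

Circular molecule, 4 cuts → 4 fragments:
  3516 − 2637 = 879 bp
  4451 − 3516 = 935 bp
  6552 − 4451 = 2101 bp
  wrap: 10176 − 6552 + 2637 = 6261 bp
Sorted largest to smallest: 6261, 2101, 935, 879 bp.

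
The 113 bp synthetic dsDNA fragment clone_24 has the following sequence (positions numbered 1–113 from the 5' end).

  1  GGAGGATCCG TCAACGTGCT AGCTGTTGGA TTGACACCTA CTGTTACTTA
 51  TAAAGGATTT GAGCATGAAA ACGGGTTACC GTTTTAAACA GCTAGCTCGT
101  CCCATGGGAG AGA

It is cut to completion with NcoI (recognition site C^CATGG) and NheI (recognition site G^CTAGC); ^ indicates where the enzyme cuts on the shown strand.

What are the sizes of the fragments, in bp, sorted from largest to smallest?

73, 18, 11, 11 bp

The NcoI site (CCATGG) starts at position 102.
NcoI cuts after the first base of each site, so after position 102.
NheI sites (GCTAGC) start at positions 18, 91.
NheI cuts after the first base of each site, so after positions 18, 91.
Combined cut positions: 18, 91, 102.
Linear molecule, 3 cuts → 4 fragments:
  1–18 → 18 bp
  19–91 → 73 bp
  92–102 → 11 bp
  103–113 → 11 bp
Sorted largest to smallest: 73, 18, 11, 11 bp.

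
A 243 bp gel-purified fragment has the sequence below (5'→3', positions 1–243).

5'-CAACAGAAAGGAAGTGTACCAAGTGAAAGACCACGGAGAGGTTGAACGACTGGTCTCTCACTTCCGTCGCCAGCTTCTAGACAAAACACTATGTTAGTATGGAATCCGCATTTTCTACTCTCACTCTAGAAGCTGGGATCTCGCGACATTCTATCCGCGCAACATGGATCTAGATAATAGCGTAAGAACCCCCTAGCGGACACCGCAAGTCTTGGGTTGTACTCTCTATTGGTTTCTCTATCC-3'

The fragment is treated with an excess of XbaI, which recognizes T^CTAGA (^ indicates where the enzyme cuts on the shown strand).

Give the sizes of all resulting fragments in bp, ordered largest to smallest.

76, 74, 49, 44 bp

XbaI sites (TCTAGA) start at positions 76, 125, 169.
XbaI cuts after the first base of each site, so after positions 76, 125, 169.
Linear molecule, 3 cuts → 4 fragments:
  1–76 → 76 bp
  77–125 → 49 bp
  126–169 → 44 bp
  170–243 → 74 bp
Sorted largest to smallest: 76, 74, 49, 44 bp.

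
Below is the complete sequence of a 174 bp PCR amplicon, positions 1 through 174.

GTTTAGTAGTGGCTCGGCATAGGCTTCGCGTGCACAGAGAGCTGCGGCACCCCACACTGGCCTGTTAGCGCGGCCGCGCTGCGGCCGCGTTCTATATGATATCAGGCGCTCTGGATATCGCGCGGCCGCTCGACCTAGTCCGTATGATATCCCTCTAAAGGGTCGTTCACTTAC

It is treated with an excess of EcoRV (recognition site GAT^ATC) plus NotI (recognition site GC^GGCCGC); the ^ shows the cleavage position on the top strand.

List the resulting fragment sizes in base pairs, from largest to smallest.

71, 26, 25, 18, 16, 11, 7 bp

EcoRV sites (GATATC) start at positions 98, 114, 146.
EcoRV cuts after base 3 of each site, so after positions 100, 116, 148.
NotI sites (GCGGCCGC) start at positions 70, 81, 122.
NotI cuts after base 2 of each site, so after positions 71, 82, 123.
Combined cut positions: 71, 82, 100, 116, 123, 148.
Linear molecule, 6 cuts → 7 fragments:
  1–71 → 71 bp
  72–82 → 11 bp
  83–100 → 18 bp
  101–116 → 16 bp
  117–123 → 7 bp
  124–148 → 25 bp
  149–174 → 26 bp
Sorted largest to smallest: 71, 26, 25, 18, 16, 11, 7 bp.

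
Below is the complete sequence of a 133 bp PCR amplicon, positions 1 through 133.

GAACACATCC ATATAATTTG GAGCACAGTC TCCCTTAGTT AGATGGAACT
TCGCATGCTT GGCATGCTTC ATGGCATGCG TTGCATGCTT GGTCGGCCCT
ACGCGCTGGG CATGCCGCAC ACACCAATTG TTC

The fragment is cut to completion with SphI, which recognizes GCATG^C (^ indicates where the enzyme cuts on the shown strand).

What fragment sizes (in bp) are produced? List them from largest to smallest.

57, 27, 19, 12, 9, 9 bp

SphI sites (GCATGC) start at positions 53, 62, 74, 83, 110.
SphI cuts after base 5 of each site (before the last base), so after positions 57, 66, 78, 87, 114.
Linear molecule, 5 cuts → 6 fragments:
  1–57 → 57 bp
  58–66 → 9 bp
  67–78 → 12 bp
  79–87 → 9 bp
  88–114 → 27 bp
  115–133 → 19 bp
Sorted largest to smallest: 57, 27, 19, 12, 9, 9 bp.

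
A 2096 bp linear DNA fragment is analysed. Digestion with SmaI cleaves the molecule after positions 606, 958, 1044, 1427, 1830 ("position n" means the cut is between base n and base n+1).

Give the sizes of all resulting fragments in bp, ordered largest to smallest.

606, 403, 383, 352, 266, 86 bp

Linear molecule, 5 cuts → 6 fragments:
  606 − 0 = 606 bp
  958 − 606 = 352 bp
  1044 − 958 = 86 bp
  1427 − 1044 = 383 bp
  1830 − 1427 = 403 bp
  2096 − 1830 = 266 bp
Sorted largest to smallest: 606, 403, 383, 352, 266, 86 bp.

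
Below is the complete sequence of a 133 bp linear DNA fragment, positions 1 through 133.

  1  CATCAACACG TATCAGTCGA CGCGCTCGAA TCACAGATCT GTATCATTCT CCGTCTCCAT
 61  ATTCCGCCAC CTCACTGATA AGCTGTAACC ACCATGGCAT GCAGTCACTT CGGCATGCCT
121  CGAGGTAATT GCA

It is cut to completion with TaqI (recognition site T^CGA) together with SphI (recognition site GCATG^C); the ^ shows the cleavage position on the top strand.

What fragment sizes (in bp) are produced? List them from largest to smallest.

75, 17, 16, 13, 9, 3 bp

TaqI sites (TCGA) start at positions 17, 26, 120.
TaqI cuts after the first base of each site, so after positions 17, 26, 120.
SphI sites (GCATGC) start at positions 97, 113.
SphI cuts after base 5 of each site (before the last base), so after positions 101, 117.
Combined cut positions: 17, 26, 101, 117, 120.
Linear molecule, 5 cuts → 6 fragments:
  1–17 → 17 bp
  18–26 → 9 bp
  27–101 → 75 bp
  102–117 → 16 bp
  118–120 → 3 bp
  121–133 → 13 bp
Sorted largest to smallest: 75, 17, 16, 13, 9, 3 bp.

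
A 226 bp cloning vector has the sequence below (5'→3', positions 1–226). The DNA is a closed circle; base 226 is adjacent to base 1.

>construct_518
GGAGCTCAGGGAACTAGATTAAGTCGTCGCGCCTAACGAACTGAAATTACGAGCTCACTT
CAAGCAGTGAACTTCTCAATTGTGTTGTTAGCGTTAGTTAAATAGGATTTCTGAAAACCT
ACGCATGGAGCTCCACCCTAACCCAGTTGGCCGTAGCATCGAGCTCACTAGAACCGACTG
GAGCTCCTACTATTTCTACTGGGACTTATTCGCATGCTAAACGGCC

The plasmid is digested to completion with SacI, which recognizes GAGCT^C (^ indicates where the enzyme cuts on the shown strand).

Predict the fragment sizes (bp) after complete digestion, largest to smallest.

SacI sites (GAGCTC) start at positions 2, 51, 128, 161, 181.
SacI cuts after base 5 of each site (before the last base), so after positions 6, 55, 132, 165, 185.
Circular molecule, 5 cuts → 5 fragments:
  7–55 → 49 bp
  56–132 → 77 bp
  133–165 → 33 bp
  166–185 → 20 bp
  186–226 then 1–6 → 41 + 6 = 47 bp
Sorted largest to smallest: 77, 49, 47, 33, 20 bp.

77, 49, 47, 33, 20 bp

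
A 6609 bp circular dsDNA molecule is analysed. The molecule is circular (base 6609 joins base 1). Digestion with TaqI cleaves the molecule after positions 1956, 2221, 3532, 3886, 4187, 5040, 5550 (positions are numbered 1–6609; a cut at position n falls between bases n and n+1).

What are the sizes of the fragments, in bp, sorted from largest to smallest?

Circular molecule, 7 cuts → 7 fragments:
  2221 − 1956 = 265 bp
  3532 − 2221 = 1311 bp
  3886 − 3532 = 354 bp
  4187 − 3886 = 301 bp
  5040 − 4187 = 853 bp
  5550 − 5040 = 510 bp
  wrap: 6609 − 5550 + 1956 = 3015 bp
Sorted largest to smallest: 3015, 1311, 853, 510, 354, 301, 265 bp.

3015, 1311, 853, 510, 354, 301, 265 bp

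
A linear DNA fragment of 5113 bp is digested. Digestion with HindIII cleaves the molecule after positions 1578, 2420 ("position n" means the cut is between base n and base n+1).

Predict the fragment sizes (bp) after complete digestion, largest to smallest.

2693, 1578, 842 bp

Linear molecule, 2 cuts → 3 fragments:
  1578 − 0 = 1578 bp
  2420 − 1578 = 842 bp
  5113 − 2420 = 2693 bp
Sorted largest to smallest: 2693, 1578, 842 bp.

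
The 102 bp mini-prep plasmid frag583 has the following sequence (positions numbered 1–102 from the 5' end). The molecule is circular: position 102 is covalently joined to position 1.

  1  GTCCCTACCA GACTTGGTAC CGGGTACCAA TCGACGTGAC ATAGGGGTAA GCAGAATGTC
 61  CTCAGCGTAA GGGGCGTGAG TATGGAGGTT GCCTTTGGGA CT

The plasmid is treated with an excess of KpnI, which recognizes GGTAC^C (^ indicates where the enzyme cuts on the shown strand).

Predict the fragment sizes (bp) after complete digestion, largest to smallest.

95, 7 bp

KpnI sites (GGTACC) start at positions 16, 23.
KpnI cuts after base 5 of each site (before the last base), so after positions 20, 27.
Circular molecule, 2 cuts → 2 fragments:
  21–27 → 7 bp
  28–102 then 1–20 → 75 + 20 = 95 bp
Sorted largest to smallest: 95, 7 bp.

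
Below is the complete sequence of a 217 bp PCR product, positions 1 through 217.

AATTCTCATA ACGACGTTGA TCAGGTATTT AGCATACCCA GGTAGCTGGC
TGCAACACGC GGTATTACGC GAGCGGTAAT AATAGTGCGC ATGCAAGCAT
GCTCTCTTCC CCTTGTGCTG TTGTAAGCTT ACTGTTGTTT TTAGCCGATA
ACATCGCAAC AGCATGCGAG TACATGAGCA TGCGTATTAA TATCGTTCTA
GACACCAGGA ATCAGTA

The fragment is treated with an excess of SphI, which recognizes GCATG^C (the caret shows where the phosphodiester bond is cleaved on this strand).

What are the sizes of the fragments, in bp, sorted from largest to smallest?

93, 65, 35, 16, 8 bp

SphI sites (GCATGC) start at positions 89, 97, 162, 178.
SphI cuts after base 5 of each site (before the last base), so after positions 93, 101, 166, 182.
Linear molecule, 4 cuts → 5 fragments:
  1–93 → 93 bp
  94–101 → 8 bp
  102–166 → 65 bp
  167–182 → 16 bp
  183–217 → 35 bp
Sorted largest to smallest: 93, 65, 35, 16, 8 bp.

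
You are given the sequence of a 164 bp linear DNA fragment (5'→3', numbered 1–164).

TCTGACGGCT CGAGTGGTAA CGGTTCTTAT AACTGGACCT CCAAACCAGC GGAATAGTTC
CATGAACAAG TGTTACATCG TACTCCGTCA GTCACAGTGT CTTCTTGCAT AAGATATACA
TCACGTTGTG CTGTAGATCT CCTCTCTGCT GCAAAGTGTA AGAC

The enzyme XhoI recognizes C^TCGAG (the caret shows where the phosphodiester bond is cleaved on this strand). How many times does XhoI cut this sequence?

1

CTCGAG occurs starting at position 9.
XhoI cuts at 1 site.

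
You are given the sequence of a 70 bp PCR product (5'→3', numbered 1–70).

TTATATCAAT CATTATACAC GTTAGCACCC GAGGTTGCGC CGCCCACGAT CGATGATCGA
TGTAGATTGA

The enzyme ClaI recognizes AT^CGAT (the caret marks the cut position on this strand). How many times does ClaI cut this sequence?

2

ATCGAT occurs starting at positions 49, 56.
ClaI cuts at 2 sites.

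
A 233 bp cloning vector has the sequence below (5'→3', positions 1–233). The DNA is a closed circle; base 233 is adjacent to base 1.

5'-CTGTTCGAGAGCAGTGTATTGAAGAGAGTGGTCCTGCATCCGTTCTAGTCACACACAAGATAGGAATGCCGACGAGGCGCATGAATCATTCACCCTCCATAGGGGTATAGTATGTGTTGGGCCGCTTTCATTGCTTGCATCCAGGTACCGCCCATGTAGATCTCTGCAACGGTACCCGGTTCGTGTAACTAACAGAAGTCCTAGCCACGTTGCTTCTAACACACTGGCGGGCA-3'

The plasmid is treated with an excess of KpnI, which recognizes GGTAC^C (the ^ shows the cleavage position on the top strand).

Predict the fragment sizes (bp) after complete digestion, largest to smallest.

206, 27 bp

KpnI sites (GGTACC) start at positions 144, 171.
KpnI cuts after base 5 of each site (before the last base), so after positions 148, 175.
Circular molecule, 2 cuts → 2 fragments:
  149–175 → 27 bp
  176–233 then 1–148 → 58 + 148 = 206 bp
Sorted largest to smallest: 206, 27 bp.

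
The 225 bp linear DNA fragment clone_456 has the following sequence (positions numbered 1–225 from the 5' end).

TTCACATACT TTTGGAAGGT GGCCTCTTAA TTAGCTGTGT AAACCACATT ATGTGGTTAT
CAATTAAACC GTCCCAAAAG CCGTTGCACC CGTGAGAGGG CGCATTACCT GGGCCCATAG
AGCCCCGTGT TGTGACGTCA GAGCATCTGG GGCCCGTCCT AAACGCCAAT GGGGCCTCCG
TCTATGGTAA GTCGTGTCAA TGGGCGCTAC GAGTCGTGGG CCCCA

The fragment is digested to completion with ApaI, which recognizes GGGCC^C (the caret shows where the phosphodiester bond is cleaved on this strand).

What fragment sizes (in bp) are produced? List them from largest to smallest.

115, 68, 39, 3 bp

ApaI sites (GGGCCC) start at positions 111, 150, 218.
ApaI cuts after base 5 of each site (before the last base), so after positions 115, 154, 222.
Linear molecule, 3 cuts → 4 fragments:
  1–115 → 115 bp
  116–154 → 39 bp
  155–222 → 68 bp
  223–225 → 3 bp
Sorted largest to smallest: 115, 68, 39, 3 bp.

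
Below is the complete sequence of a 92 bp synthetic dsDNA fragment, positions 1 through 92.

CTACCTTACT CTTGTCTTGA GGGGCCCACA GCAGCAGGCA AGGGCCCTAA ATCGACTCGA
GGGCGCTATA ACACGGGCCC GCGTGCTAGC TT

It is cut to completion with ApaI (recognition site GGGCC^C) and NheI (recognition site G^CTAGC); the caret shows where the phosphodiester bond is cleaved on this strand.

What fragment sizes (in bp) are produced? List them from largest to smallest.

ApaI sites (GGGCCC) start at positions 22, 42, 75.
ApaI cuts after base 5 of each site (before the last base), so after positions 26, 46, 79.
The NheI site (GCTAGC) starts at position 85.
NheI cuts after the first base of each site, so after position 85.
Combined cut positions: 26, 46, 79, 85.
Linear molecule, 4 cuts → 5 fragments:
  1–26 → 26 bp
  27–46 → 20 bp
  47–79 → 33 bp
  80–85 → 6 bp
  86–92 → 7 bp
Sorted largest to smallest: 33, 26, 20, 7, 6 bp.

33, 26, 20, 7, 6 bp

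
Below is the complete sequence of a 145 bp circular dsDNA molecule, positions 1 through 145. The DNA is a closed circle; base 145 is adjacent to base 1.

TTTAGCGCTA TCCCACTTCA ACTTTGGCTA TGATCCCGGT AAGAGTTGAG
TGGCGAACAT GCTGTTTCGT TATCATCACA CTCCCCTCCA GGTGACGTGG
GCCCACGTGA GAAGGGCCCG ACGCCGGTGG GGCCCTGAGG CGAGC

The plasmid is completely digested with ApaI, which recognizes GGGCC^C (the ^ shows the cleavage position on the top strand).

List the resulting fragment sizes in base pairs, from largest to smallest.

114, 16, 15 bp

ApaI sites (GGGCCC) start at positions 99, 114, 130.
ApaI cuts after base 5 of each site (before the last base), so after positions 103, 118, 134.
Circular molecule, 3 cuts → 3 fragments:
  104–118 → 15 bp
  119–134 → 16 bp
  135–145 then 1–103 → 11 + 103 = 114 bp
Sorted largest to smallest: 114, 16, 15 bp.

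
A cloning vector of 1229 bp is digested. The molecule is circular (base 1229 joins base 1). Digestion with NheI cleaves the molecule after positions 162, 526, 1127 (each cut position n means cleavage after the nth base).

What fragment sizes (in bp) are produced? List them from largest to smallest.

Circular molecule, 3 cuts → 3 fragments:
  526 − 162 = 364 bp
  1127 − 526 = 601 bp
  wrap: 1229 − 1127 + 162 = 264 bp
Sorted largest to smallest: 601, 364, 264 bp.

601, 364, 264 bp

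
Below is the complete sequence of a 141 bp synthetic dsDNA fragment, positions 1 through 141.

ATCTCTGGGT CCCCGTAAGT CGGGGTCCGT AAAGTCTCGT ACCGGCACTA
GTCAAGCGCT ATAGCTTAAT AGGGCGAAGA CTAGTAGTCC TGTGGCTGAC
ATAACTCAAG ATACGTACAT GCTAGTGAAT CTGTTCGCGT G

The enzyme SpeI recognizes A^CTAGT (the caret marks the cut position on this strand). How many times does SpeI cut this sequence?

2

ACTAGT occurs starting at positions 47, 80.
SpeI cuts at 2 sites.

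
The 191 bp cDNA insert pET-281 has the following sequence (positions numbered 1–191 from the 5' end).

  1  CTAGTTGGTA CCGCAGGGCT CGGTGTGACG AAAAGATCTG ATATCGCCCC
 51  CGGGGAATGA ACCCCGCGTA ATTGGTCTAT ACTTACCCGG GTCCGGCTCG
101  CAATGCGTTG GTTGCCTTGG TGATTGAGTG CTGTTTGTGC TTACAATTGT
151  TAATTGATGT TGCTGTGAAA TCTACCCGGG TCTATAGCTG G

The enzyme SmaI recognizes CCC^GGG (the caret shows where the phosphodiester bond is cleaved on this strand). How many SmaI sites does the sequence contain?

3

CCCGGG occurs starting at positions 49, 86, 175.
SmaI cuts at 3 sites.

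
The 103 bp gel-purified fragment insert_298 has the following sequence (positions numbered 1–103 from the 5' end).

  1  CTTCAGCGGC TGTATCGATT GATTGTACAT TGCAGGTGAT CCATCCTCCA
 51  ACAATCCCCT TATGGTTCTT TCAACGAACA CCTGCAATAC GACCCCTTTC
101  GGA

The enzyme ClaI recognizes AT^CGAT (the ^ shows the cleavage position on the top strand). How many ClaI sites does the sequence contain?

ATCGAT occurs starting at position 14.
ClaI cuts at 1 site.

1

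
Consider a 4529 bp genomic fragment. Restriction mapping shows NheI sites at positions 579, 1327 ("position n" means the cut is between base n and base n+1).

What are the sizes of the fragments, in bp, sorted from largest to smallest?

3202, 748, 579 bp

Linear molecule, 2 cuts → 3 fragments:
  579 − 0 = 579 bp
  1327 − 579 = 748 bp
  4529 − 1327 = 3202 bp
Sorted largest to smallest: 3202, 748, 579 bp.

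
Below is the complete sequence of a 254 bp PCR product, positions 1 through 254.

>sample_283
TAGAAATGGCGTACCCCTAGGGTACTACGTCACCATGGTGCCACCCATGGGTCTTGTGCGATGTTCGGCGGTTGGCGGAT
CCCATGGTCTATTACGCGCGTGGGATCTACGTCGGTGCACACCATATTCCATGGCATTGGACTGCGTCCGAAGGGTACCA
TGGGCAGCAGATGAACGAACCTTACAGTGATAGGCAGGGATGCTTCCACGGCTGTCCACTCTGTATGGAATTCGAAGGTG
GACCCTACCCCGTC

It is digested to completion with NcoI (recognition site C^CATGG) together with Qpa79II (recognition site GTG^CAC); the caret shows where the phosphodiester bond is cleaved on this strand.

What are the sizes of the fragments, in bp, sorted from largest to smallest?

96, 37, 35, 33, 29, 12, 12 bp

NcoI sites (CCATGG) start at positions 33, 45, 82, 129, 158.
NcoI cuts after the first base of each site, so after positions 33, 45, 82, 129, 158.
The Qpa79II site (GTGCAC) starts at position 115.
Qpa79II cuts after base 3 of each site, so after position 117.
Combined cut positions: 33, 45, 82, 117, 129, 158.
Linear molecule, 6 cuts → 7 fragments:
  1–33 → 33 bp
  34–45 → 12 bp
  46–82 → 37 bp
  83–117 → 35 bp
  118–129 → 12 bp
  130–158 → 29 bp
  159–254 → 96 bp
Sorted largest to smallest: 96, 37, 35, 33, 29, 12, 12 bp.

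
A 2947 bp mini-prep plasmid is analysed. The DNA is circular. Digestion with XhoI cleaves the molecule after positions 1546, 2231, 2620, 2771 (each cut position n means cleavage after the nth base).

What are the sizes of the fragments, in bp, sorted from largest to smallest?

Circular molecule, 4 cuts → 4 fragments:
  2231 − 1546 = 685 bp
  2620 − 2231 = 389 bp
  2771 − 2620 = 151 bp
  wrap: 2947 − 2771 + 1546 = 1722 bp
Sorted largest to smallest: 1722, 685, 389, 151 bp.

1722, 685, 389, 151 bp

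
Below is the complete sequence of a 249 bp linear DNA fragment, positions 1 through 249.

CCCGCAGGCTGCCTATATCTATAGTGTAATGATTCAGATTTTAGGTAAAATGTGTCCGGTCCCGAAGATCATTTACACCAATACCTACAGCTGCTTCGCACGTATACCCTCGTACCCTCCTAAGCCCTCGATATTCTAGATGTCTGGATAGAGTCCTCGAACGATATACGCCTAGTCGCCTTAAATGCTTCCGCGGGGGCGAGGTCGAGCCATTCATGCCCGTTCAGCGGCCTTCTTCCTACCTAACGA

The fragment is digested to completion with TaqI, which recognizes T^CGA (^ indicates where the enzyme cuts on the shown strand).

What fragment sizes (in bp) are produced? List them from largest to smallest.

TaqI sites (TCGA) start at positions 128, 157, 205.
TaqI cuts after the first base of each site, so after positions 128, 157, 205.
Linear molecule, 3 cuts → 4 fragments:
  1–128 → 128 bp
  129–157 → 29 bp
  158–205 → 48 bp
  206–249 → 44 bp
Sorted largest to smallest: 128, 48, 44, 29 bp.

128, 48, 44, 29 bp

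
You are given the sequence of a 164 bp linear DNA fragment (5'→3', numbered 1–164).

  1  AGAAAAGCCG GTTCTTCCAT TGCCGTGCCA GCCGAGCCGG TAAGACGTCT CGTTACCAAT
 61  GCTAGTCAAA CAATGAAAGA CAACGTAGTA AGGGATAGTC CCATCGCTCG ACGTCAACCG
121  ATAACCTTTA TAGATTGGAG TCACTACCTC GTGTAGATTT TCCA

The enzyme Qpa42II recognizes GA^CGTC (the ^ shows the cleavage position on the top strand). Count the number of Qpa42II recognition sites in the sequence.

GACGTC occurs starting at positions 44, 110.
Qpa42II cuts at 2 sites.

2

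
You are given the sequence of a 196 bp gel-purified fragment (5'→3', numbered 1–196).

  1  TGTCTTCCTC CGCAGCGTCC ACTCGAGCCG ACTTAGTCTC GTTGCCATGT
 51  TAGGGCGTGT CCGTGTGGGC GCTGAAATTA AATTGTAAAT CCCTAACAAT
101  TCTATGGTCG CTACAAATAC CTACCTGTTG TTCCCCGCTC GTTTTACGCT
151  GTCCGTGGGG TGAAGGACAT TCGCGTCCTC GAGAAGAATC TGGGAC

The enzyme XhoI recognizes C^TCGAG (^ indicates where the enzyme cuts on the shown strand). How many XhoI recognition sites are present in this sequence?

2

CTCGAG occurs starting at positions 22, 178.
XhoI cuts at 2 sites.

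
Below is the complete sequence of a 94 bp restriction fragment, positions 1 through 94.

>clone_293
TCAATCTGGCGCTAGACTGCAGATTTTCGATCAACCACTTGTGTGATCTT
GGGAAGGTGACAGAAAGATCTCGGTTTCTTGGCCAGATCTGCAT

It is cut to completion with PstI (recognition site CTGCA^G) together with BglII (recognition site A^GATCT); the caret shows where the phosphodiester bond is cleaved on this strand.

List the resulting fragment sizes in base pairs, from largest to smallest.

The PstI site (CTGCAG) starts at position 17.
PstI cuts after base 5 of each site (before the last base), so after position 21.
BglII sites (AGATCT) start at positions 66, 85.
BglII cuts after the first base of each site, so after positions 66, 85.
Combined cut positions: 21, 66, 85.
Linear molecule, 3 cuts → 4 fragments:
  1–21 → 21 bp
  22–66 → 45 bp
  67–85 → 19 bp
  86–94 → 9 bp
Sorted largest to smallest: 45, 21, 19, 9 bp.

45, 21, 19, 9 bp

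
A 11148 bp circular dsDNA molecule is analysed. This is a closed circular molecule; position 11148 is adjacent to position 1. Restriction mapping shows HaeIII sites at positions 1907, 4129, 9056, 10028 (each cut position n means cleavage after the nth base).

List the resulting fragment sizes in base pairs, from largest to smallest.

4927, 3027, 2222, 972 bp

Circular molecule, 4 cuts → 4 fragments:
  4129 − 1907 = 2222 bp
  9056 − 4129 = 4927 bp
  10028 − 9056 = 972 bp
  wrap: 11148 − 10028 + 1907 = 3027 bp
Sorted largest to smallest: 4927, 3027, 2222, 972 bp.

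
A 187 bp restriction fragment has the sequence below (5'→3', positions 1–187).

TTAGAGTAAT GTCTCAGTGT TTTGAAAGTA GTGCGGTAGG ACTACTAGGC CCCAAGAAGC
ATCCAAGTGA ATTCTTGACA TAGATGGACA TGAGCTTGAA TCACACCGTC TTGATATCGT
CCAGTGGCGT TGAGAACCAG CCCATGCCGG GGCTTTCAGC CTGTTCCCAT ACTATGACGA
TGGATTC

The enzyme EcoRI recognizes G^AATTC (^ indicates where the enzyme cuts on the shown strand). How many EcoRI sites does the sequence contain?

1

GAATTC occurs starting at position 69.
EcoRI cuts at 1 site.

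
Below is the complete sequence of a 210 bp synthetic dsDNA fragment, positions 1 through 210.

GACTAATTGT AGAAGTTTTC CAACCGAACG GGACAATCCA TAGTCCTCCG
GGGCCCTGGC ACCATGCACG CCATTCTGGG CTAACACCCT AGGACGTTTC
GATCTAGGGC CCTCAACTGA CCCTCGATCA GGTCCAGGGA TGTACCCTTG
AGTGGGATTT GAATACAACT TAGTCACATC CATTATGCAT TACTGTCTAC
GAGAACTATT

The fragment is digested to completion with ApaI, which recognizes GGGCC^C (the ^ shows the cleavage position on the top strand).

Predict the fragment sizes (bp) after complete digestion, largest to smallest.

99, 56, 55 bp

ApaI sites (GGGCCC) start at positions 51, 107.
ApaI cuts after base 5 of each site (before the last base), so after positions 55, 111.
Linear molecule, 2 cuts → 3 fragments:
  1–55 → 55 bp
  56–111 → 56 bp
  112–210 → 99 bp
Sorted largest to smallest: 99, 56, 55 bp.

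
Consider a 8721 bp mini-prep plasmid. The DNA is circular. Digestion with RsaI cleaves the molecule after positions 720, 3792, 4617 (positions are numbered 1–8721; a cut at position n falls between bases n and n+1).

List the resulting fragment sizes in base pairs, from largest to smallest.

Circular molecule, 3 cuts → 3 fragments:
  3792 − 720 = 3072 bp
  4617 − 3792 = 825 bp
  wrap: 8721 − 4617 + 720 = 4824 bp
Sorted largest to smallest: 4824, 3072, 825 bp.

4824, 3072, 825 bp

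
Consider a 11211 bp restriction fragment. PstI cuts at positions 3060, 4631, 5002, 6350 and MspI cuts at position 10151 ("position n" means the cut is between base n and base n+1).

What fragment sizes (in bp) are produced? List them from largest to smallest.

Combined cut positions (sorted): 3060, 4631, 5002, 6350, 10151.
Linear molecule, 5 cuts → 6 fragments:
  3060 − 0 = 3060 bp
  4631 − 3060 = 1571 bp
  5002 − 4631 = 371 bp
  6350 − 5002 = 1348 bp
  10151 − 6350 = 3801 bp
  11211 − 10151 = 1060 bp
Sorted largest to smallest: 3801, 3060, 1571, 1348, 1060, 371 bp.

3801, 3060, 1571, 1348, 1060, 371 bp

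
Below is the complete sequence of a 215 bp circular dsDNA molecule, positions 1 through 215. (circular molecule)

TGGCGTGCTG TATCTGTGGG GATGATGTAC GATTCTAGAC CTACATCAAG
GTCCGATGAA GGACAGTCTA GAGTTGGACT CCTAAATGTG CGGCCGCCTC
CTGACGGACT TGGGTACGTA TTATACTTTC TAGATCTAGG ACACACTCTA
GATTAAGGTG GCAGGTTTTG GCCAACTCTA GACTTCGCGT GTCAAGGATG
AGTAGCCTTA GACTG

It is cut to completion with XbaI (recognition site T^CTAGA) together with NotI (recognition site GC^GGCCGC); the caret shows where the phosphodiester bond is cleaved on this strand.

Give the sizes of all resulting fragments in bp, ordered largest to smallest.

72, 38, 33, 30, 24, 18 bp

XbaI sites (TCTAGA) start at positions 34, 67, 129, 147, 177.
XbaI cuts after the first base of each site, so after positions 34, 67, 129, 147, 177.
The NotI site (GCGGCCGC) starts at position 90.
NotI cuts after base 2 of each site, so after position 91.
Combined cut positions: 34, 67, 91, 129, 147, 177.
Circular molecule, 6 cuts → 6 fragments:
  35–67 → 33 bp
  68–91 → 24 bp
  92–129 → 38 bp
  130–147 → 18 bp
  148–177 → 30 bp
  178–215 then 1–34 → 38 + 34 = 72 bp
Sorted largest to smallest: 72, 38, 33, 30, 24, 18 bp.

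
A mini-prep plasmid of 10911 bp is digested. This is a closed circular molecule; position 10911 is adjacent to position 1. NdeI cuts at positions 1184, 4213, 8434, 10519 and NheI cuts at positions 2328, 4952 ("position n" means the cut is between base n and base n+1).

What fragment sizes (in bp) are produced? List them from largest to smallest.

3482, 2085, 1885, 1576, 1144, 739 bp

Combined cut positions (sorted): 1184, 2328, 4213, 4952, 8434, 10519.
Circular molecule, 6 cuts → 6 fragments:
  2328 − 1184 = 1144 bp
  4213 − 2328 = 1885 bp
  4952 − 4213 = 739 bp
  8434 − 4952 = 3482 bp
  10519 − 8434 = 2085 bp
  wrap: 10911 − 10519 + 1184 = 1576 bp
Sorted largest to smallest: 3482, 2085, 1885, 1576, 1144, 739 bp.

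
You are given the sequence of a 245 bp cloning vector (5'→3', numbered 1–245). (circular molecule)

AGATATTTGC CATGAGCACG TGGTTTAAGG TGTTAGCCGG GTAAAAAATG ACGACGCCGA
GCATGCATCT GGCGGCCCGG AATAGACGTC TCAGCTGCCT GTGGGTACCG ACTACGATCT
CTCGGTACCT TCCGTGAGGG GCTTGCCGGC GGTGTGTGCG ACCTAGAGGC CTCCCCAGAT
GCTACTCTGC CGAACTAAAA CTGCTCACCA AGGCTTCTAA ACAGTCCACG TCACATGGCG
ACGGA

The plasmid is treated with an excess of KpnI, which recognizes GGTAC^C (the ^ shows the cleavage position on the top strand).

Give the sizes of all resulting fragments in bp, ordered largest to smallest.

KpnI sites (GGTACC) start at positions 104, 124.
KpnI cuts after base 5 of each site (before the last base), so after positions 108, 128.
Circular molecule, 2 cuts → 2 fragments:
  109–128 → 20 bp
  129–245 then 1–108 → 117 + 108 = 225 bp
Sorted largest to smallest: 225, 20 bp.

225, 20 bp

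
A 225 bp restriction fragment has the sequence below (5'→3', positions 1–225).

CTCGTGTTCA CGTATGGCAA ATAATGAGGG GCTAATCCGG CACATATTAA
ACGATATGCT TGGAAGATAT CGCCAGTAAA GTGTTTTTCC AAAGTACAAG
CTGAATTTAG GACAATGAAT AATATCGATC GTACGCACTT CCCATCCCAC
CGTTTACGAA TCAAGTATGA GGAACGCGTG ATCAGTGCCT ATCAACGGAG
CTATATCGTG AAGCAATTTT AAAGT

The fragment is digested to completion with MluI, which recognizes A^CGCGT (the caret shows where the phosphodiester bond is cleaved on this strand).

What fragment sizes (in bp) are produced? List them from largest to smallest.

The MluI site (ACGCGT) starts at position 174.
MluI cuts after the first base of each site, so after position 174.
Linear molecule, 1 cut → 2 fragments:
  1–174 → 174 bp
  175–225 → 51 bp
Sorted largest to smallest: 174, 51 bp.

174, 51 bp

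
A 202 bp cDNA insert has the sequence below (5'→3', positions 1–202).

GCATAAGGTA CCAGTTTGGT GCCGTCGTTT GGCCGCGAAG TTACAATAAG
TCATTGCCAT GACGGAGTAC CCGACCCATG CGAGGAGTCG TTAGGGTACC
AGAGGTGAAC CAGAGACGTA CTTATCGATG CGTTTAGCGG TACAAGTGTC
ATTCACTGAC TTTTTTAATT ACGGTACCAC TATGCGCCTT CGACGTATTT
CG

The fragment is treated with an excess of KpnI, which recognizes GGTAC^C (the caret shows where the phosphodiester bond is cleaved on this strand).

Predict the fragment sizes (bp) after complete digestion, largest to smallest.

88, 78, 25, 11 bp

KpnI sites (GGTACC) start at positions 7, 95, 173.
KpnI cuts after base 5 of each site (before the last base), so after positions 11, 99, 177.
Linear molecule, 3 cuts → 4 fragments:
  1–11 → 11 bp
  12–99 → 88 bp
  100–177 → 78 bp
  178–202 → 25 bp
Sorted largest to smallest: 88, 78, 25, 11 bp.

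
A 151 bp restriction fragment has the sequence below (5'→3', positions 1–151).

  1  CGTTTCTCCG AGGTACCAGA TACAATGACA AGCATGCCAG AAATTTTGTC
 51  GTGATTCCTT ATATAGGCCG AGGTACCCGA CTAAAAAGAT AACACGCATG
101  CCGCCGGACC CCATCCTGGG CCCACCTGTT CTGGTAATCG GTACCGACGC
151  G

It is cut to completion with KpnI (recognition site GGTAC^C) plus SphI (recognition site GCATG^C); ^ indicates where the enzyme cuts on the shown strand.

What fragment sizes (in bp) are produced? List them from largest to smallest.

KpnI sites (GGTACC) start at positions 12, 72, 140.
KpnI cuts after base 5 of each site (before the last base), so after positions 16, 76, 144.
SphI sites (GCATGC) start at positions 32, 96.
SphI cuts after base 5 of each site (before the last base), so after positions 36, 100.
Combined cut positions: 16, 36, 76, 100, 144.
Linear molecule, 5 cuts → 6 fragments:
  1–16 → 16 bp
  17–36 → 20 bp
  37–76 → 40 bp
  77–100 → 24 bp
  101–144 → 44 bp
  145–151 → 7 bp
Sorted largest to smallest: 44, 40, 24, 20, 16, 7 bp.

44, 40, 24, 20, 16, 7 bp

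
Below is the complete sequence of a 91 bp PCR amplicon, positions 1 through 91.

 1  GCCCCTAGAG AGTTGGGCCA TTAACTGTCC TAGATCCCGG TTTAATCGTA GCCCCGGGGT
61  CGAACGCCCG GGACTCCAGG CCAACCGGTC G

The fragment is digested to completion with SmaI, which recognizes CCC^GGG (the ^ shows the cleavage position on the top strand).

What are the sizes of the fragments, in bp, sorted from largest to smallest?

55, 22, 14 bp

SmaI sites (CCCGGG) start at positions 53, 67.
SmaI cuts after base 3 of each site, so after positions 55, 69.
Linear molecule, 2 cuts → 3 fragments:
  1–55 → 55 bp
  56–69 → 14 bp
  70–91 → 22 bp
Sorted largest to smallest: 55, 22, 14 bp.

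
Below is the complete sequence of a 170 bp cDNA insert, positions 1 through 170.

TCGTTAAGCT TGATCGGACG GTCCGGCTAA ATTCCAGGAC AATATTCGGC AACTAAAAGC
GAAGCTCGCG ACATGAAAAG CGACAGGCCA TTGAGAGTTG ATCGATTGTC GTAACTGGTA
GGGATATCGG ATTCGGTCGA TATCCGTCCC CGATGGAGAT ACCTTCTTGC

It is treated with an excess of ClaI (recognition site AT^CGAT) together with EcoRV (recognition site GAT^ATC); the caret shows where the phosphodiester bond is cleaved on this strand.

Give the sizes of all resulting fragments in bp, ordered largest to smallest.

102, 29, 23, 16 bp

The ClaI site (ATCGAT) starts at position 101.
ClaI cuts after base 2 of each site, so after position 102.
EcoRV sites (GATATC) start at positions 123, 139.
EcoRV cuts after base 3 of each site, so after positions 125, 141.
Combined cut positions: 102, 125, 141.
Linear molecule, 3 cuts → 4 fragments:
  1–102 → 102 bp
  103–125 → 23 bp
  126–141 → 16 bp
  142–170 → 29 bp
Sorted largest to smallest: 102, 29, 23, 16 bp.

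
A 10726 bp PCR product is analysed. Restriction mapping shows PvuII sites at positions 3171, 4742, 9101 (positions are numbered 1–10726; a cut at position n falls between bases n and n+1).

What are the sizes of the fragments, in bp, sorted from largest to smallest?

Linear molecule, 3 cuts → 4 fragments:
  3171 − 0 = 3171 bp
  4742 − 3171 = 1571 bp
  9101 − 4742 = 4359 bp
  10726 − 9101 = 1625 bp
Sorted largest to smallest: 4359, 3171, 1625, 1571 bp.

4359, 3171, 1625, 1571 bp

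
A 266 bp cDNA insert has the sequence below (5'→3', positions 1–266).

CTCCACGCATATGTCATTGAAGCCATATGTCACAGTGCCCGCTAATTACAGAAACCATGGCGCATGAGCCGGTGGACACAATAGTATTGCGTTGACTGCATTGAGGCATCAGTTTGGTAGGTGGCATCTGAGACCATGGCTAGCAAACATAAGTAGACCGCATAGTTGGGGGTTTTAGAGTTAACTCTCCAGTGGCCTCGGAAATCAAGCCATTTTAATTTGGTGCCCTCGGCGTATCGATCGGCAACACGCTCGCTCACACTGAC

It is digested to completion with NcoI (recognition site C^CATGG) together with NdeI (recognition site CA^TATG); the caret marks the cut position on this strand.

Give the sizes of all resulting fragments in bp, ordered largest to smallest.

132, 79, 30, 16, 9 bp

NcoI sites (CCATGG) start at positions 55, 134.
NcoI cuts after the first base of each site, so after positions 55, 134.
NdeI sites (CATATG) start at positions 8, 24.
NdeI cuts after base 2 of each site, so after positions 9, 25.
Combined cut positions: 9, 25, 55, 134.
Linear molecule, 4 cuts → 5 fragments:
  1–9 → 9 bp
  10–25 → 16 bp
  26–55 → 30 bp
  56–134 → 79 bp
  135–266 → 132 bp
Sorted largest to smallest: 132, 79, 30, 16, 9 bp.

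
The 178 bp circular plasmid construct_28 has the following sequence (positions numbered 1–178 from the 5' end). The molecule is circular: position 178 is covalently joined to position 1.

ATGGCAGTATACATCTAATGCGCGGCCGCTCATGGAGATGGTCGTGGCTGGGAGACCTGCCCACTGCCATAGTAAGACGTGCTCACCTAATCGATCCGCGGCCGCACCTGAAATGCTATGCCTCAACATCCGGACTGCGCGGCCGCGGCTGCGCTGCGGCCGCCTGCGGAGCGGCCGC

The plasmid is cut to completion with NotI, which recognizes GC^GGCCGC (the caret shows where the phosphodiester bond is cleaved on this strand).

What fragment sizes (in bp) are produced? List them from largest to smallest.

NotI sites (GCGGCCGC) start at positions 22, 98, 139, 156, 171.
NotI cuts after base 2 of each site, so after positions 23, 99, 140, 157, 172.
Circular molecule, 5 cuts → 5 fragments:
  24–99 → 76 bp
  100–140 → 41 bp
  141–157 → 17 bp
  158–172 → 15 bp
  173–178 then 1–23 → 6 + 23 = 29 bp
Sorted largest to smallest: 76, 41, 29, 17, 15 bp.

76, 41, 29, 17, 15 bp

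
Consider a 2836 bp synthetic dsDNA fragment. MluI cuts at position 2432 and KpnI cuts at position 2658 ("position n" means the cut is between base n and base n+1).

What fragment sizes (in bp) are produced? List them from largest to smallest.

Combined cut positions (sorted): 2432, 2658.
Linear molecule, 2 cuts → 3 fragments:
  2432 − 0 = 2432 bp
  2658 − 2432 = 226 bp
  2836 − 2658 = 178 bp
Sorted largest to smallest: 2432, 226, 178 bp.

2432, 226, 178 bp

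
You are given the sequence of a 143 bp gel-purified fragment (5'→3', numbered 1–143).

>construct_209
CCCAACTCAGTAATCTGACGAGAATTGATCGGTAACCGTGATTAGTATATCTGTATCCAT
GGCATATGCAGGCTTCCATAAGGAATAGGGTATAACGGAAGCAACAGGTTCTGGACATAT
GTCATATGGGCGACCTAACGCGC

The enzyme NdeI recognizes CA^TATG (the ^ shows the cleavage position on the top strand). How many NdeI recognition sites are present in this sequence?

3

CATATG occurs starting at positions 63, 116, 123.
NdeI cuts at 3 sites.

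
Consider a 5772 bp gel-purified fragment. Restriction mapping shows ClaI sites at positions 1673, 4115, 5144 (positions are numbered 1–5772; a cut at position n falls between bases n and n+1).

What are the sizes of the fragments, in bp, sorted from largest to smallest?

Linear molecule, 3 cuts → 4 fragments:
  1673 − 0 = 1673 bp
  4115 − 1673 = 2442 bp
  5144 − 4115 = 1029 bp
  5772 − 5144 = 628 bp
Sorted largest to smallest: 2442, 1673, 1029, 628 bp.

2442, 1673, 1029, 628 bp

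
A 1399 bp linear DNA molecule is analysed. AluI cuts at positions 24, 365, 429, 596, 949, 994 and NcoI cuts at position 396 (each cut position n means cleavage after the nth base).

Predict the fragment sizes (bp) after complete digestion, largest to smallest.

Combined cut positions (sorted): 24, 365, 396, 429, 596, 949, 994.
Linear molecule, 7 cuts → 8 fragments:
  24 − 0 = 24 bp
  365 − 24 = 341 bp
  396 − 365 = 31 bp
  429 − 396 = 33 bp
  596 − 429 = 167 bp
  949 − 596 = 353 bp
  994 − 949 = 45 bp
  1399 − 994 = 405 bp
Sorted largest to smallest: 405, 353, 341, 167, 45, 33, 31, 24 bp.

405, 353, 341, 167, 45, 33, 31, 24 bp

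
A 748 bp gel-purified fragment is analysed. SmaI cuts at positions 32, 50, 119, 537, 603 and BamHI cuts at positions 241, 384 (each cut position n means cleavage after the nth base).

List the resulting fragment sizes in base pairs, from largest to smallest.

153, 145, 143, 122, 69, 66, 32, 18 bp

Combined cut positions (sorted): 32, 50, 119, 241, 384, 537, 603.
Linear molecule, 7 cuts → 8 fragments:
  32 − 0 = 32 bp
  50 − 32 = 18 bp
  119 − 50 = 69 bp
  241 − 119 = 122 bp
  384 − 241 = 143 bp
  537 − 384 = 153 bp
  603 − 537 = 66 bp
  748 − 603 = 145 bp
Sorted largest to smallest: 153, 145, 143, 122, 69, 66, 32, 18 bp.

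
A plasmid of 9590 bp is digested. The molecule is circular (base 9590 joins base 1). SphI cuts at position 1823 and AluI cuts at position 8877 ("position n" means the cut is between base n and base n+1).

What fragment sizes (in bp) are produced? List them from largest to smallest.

7054, 2536 bp

Combined cut positions (sorted): 1823, 8877.
Circular molecule, 2 cuts → 2 fragments:
  8877 − 1823 = 7054 bp
  wrap: 9590 − 8877 + 1823 = 2536 bp
Sorted largest to smallest: 7054, 2536 bp.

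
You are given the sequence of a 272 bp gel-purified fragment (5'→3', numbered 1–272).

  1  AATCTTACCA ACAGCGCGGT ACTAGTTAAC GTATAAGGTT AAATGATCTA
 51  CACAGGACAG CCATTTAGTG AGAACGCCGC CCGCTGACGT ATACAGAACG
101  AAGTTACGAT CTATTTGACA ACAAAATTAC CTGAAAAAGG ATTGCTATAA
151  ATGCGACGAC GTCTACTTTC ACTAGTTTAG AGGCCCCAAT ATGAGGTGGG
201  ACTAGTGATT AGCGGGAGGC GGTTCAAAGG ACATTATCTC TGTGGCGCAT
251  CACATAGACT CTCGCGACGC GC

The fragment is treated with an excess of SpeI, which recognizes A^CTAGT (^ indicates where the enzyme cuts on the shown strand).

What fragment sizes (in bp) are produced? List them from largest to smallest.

150, 71, 30, 21 bp

SpeI sites (ACTAGT) start at positions 21, 171, 201.
SpeI cuts after the first base of each site, so after positions 21, 171, 201.
Linear molecule, 3 cuts → 4 fragments:
  1–21 → 21 bp
  22–171 → 150 bp
  172–201 → 30 bp
  202–272 → 71 bp
Sorted largest to smallest: 150, 71, 30, 21 bp.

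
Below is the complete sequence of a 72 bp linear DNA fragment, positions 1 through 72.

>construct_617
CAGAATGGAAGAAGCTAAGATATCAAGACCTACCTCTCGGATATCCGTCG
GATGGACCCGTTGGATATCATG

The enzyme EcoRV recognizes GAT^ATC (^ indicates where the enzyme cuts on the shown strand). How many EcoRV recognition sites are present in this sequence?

GATATC occurs starting at positions 19, 40, 64.
EcoRV cuts at 3 sites.

3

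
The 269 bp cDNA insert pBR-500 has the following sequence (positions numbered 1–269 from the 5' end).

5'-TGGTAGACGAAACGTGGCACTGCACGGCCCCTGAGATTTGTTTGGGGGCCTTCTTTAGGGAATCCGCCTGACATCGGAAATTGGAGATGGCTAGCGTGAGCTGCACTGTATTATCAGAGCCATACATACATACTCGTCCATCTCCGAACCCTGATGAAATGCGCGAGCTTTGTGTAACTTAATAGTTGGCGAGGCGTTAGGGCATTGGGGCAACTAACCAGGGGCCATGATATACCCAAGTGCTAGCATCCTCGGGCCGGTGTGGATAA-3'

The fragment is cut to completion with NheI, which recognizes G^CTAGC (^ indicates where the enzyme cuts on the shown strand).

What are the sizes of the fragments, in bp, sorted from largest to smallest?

NheI sites (GCTAGC) start at positions 90, 242.
NheI cuts after the first base of each site, so after positions 90, 242.
Linear molecule, 2 cuts → 3 fragments:
  1–90 → 90 bp
  91–242 → 152 bp
  243–269 → 27 bp
Sorted largest to smallest: 152, 90, 27 bp.

152, 90, 27 bp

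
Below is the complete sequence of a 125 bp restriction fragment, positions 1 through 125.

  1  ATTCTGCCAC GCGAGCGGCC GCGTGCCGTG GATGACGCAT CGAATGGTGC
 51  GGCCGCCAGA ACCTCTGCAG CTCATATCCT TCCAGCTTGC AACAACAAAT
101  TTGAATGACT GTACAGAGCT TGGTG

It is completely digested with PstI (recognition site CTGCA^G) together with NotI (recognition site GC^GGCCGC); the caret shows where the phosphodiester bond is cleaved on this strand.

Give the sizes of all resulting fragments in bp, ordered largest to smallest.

The PstI site (CTGCAG) starts at position 65.
PstI cuts after base 5 of each site (before the last base), so after position 69.
NotI sites (GCGGCCGC) start at positions 15, 49.
NotI cuts after base 2 of each site, so after positions 16, 50.
Combined cut positions: 16, 50, 69.
Linear molecule, 3 cuts → 4 fragments:
  1–16 → 16 bp
  17–50 → 34 bp
  51–69 → 19 bp
  70–125 → 56 bp
Sorted largest to smallest: 56, 34, 19, 16 bp.

56, 34, 19, 16 bp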